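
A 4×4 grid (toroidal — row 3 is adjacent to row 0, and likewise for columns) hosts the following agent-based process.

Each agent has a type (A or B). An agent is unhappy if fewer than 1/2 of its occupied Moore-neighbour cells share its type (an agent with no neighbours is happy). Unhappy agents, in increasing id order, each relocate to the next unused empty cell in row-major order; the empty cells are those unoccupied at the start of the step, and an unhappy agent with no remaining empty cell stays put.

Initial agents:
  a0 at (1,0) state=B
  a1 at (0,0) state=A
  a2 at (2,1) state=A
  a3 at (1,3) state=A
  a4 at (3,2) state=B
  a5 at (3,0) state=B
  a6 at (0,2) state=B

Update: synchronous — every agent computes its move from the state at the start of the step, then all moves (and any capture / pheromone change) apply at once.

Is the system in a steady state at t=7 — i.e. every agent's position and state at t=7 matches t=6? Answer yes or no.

t=1: a0@(0,1):B a1@(0,3):A a2@(1,1):A a3@(1,2):A a4@(3,2):B a5@(2,0):B a6@(0,2):B
t=2: a0@(0,1):B a1@(0,0):A a2@(1,0):A a3@(1,2):A a4@(3,2):B a5@(1,3):B a6@(2,1):B
t=3: a0@(0,2):B a1@(0,3):A a2@(1,1):A a3@(2,0):A a4@(3,2):B a5@(2,2):B a6@(2,3):B
t=4: a0@(0,0):B a1@(0,1):A a2@(1,0):A a3@(2,0):A a4@(3,2):B a5@(2,2):B a6@(2,3):B
t=5: a0@(0,2):B a1@(0,3):A a2@(1,0):A a3@(2,0):A a4@(3,2):B a5@(2,2):B a6@(2,3):B
t=6: a0@(0,2):B a1@(0,0):A a2@(1,0):A a3@(2,0):A a4@(3,2):B a5@(2,2):B a6@(2,3):B
t=7: (unchanged — steady state)

yes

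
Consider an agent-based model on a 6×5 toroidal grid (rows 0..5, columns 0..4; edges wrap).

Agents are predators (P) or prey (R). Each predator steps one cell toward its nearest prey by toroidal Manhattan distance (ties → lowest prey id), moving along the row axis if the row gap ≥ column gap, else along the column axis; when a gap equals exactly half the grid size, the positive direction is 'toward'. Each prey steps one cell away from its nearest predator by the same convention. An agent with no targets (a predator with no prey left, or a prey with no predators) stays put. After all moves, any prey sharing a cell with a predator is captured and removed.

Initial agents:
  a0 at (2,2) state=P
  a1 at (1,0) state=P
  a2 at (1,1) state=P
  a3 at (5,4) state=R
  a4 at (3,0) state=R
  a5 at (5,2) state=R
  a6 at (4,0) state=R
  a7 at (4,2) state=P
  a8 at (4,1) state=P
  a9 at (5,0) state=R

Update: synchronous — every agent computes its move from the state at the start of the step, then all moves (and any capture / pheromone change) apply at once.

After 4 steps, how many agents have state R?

3

t=1: a0@(2,1):P a1@(2,0):P a2@(2,1):P a3@(4,4):R a5@(0,2):R a6@(4,4):R a7@(5,2):P a8@(4,0):P
t=2: a0@(1,1):P a1@(3,0):P a2@(1,1):P a3@(4,3):R a5@(1,2):R a6@(4,3):R a7@(0,2):P a8@(4,4):P
t=3: a0@(1,2):P a1@(3,4):P a2@(1,2):P a3@(4,2):R a5@(1,3):R a6@(4,2):R a7@(1,2):P a8@(4,3):P
t=4: a0@(1,3):P a1@(3,3):P a2@(1,3):P a3@(4,1):R a5@(1,4):R a6@(4,1):R a7@(1,3):P a8@(4,2):P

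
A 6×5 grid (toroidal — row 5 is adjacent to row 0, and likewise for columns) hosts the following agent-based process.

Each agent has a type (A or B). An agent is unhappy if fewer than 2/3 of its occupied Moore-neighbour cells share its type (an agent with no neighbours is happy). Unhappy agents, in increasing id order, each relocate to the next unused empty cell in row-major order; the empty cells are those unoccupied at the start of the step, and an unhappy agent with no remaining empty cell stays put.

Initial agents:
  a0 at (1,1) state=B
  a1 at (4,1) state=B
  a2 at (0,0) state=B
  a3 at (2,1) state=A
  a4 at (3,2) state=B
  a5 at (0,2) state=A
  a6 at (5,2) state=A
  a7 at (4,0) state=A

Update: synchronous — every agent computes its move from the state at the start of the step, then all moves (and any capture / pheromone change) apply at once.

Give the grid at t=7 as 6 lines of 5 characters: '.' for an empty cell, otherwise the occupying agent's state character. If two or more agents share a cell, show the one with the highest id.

BBBAB
A....
.AA..
.....
.....
.....

t=1: a0@(0,1):B a1@(0,3):B a2@(0,0):B a3@(0,4):A a4@(1,0):B a5@(1,2):A a6@(1,3):A a7@(1,4):A
t=2: a0@(0,1):B a1@(0,2):B a2@(1,1):B a3@(2,0):A a4@(2,1):B a5@(2,2):A a6@(1,3):A a7@(2,3):A
t=3: a0@(0,1):B a1@(0,2):B a2@(0,0):B a3@(0,3):A a4@(0,4):B a5@(1,0):A a6@(1,3):A a7@(2,3):A
t=4: a0@(0,1):B a1@(1,1):B a2@(0,0):B a3@(1,2):A a4@(1,4):B a5@(2,0):A a6@(2,1):A a7@(2,3):A
t=5: a0@(0,1):B a1@(0,2):B a2@(0,0):B a3@(0,3):A a4@(0,4):B a5@(1,0):A a6@(2,1):A a7@(1,3):A
t=6: a0@(0,1):B a1@(1,1):B a2@(0,0):B a3@(1,2):A a4@(1,4):B a5@(2,0):A a6@(2,1):A a7@(2,2):A
t=7: a0@(0,1):B a1@(0,2):B a2@(0,0):B a3@(0,3):A a4@(0,4):B a5@(1,0):A a6@(2,1):A a7@(2,2):A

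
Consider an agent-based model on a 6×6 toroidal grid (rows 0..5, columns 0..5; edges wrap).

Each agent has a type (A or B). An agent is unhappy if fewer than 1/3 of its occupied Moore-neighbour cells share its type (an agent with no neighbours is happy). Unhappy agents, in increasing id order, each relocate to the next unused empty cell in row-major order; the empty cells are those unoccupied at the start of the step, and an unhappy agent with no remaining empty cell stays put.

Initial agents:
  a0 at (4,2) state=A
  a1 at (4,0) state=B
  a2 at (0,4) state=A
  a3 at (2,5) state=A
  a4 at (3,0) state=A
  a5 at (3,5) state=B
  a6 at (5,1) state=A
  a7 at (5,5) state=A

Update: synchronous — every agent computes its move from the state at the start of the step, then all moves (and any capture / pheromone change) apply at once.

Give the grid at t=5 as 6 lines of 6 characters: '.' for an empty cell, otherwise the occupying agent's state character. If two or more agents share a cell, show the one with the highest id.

t=1: a0@(4,2):A a1@(0,0):B a2@(0,4):A a3@(2,5):A a4@(3,0):A a5@(3,5):B a6@(5,1):A a7@(5,5):A
t=2: a0@(4,2):A a1@(0,1):B a2@(0,4):A a3@(2,5):A a4@(3,0):A a5@(0,2):B a6@(5,1):A a7@(5,5):A
t=3: (unchanged — steady state)

.BB.A.
......
.....A
A.....
..A...
.A...A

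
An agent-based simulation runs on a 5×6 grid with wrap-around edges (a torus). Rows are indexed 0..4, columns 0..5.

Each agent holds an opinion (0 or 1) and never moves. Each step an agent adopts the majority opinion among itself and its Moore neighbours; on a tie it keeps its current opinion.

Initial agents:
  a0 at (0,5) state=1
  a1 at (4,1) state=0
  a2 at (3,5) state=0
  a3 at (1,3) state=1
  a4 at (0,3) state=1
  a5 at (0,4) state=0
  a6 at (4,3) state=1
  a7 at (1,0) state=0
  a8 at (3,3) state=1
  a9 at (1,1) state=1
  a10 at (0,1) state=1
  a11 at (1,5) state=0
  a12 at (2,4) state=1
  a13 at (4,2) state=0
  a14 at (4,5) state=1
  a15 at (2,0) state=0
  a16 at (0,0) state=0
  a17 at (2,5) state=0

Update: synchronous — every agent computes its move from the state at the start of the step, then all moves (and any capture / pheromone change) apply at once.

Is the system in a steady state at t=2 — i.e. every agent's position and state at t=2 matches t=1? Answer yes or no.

yes

t=1: a0@(0,5):0 a1@(4,1):0 a2@(3,5):0 a3@(1,3):1 a4@(0,3):1 a5@(0,4):1 a6@(4,3):1 a7@(1,0):0 a8@(3,3):1 a9@(1,1):0 a10@(0,1):0 a11@(1,5):0 a12@(2,4):1 a13@(4,2):1 a14@(4,5):0 a15@(2,0):0 a16@(0,0):0 a17@(2,5):0
t=2: (unchanged — steady state)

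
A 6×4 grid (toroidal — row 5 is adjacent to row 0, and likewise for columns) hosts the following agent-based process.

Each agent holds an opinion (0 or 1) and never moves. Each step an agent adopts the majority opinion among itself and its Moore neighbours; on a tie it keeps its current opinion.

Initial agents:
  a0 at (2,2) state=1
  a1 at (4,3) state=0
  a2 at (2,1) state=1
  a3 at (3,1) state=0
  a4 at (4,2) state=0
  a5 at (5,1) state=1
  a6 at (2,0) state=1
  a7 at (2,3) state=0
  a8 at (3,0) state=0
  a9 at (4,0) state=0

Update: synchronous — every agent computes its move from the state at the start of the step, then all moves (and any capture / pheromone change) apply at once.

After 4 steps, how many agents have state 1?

0

t=1: a0@(2,2):1 a1@(4,3):0 a2@(2,1):1 a3@(3,1):0 a4@(4,2):0 a5@(5,1):0 a6@(2,0):0 a7@(2,3):0 a8@(3,0):0 a9@(4,0):0
t=2: a0@(2,2):1 a1@(4,3):0 a2@(2,1):0 a3@(3,1):0 a4@(4,2):0 a5@(5,1):0 a6@(2,0):0 a7@(2,3):0 a8@(3,0):0 a9@(4,0):0
t=3: a0@(2,2):0 a1@(4,3):0 a2@(2,1):0 a3@(3,1):0 a4@(4,2):0 a5@(5,1):0 a6@(2,0):0 a7@(2,3):0 a8@(3,0):0 a9@(4,0):0
t=4: (unchanged — steady state)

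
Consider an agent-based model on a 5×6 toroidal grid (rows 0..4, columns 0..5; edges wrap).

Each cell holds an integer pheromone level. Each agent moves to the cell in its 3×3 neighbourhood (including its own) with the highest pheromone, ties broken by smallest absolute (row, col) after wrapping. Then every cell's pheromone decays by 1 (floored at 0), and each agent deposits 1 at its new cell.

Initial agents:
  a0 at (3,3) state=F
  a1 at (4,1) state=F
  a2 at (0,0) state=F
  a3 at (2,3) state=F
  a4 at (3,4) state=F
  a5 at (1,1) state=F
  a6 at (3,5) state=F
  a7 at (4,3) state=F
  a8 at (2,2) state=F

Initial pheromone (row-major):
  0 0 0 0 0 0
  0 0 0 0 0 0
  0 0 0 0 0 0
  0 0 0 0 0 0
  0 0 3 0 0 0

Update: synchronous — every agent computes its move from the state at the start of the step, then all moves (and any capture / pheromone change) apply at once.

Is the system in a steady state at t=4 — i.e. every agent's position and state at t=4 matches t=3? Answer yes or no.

no

t=1: a0@(4,2) a1@(4,2) a2@(0,0) a3@(1,2) a4@(2,3) a5@(0,0) a6@(2,0) a7@(4,2) a8@(1,1) | pheromone: 2 0 0 0 0 0 / 0 1 1 0 0 0 / 1 0 0 1 0 0 / 0 0 0 0 0 0 / 0 0 5 0 0 0
t=2: a0@(4,2) a1@(4,2) a2@(0,0) a3@(1,1) a4@(1,2) a5@(0,0) a6@(1,1) a7@(4,2) a8@(0,0) | pheromone: 4 0 0 0 0 0 / 0 2 1 0 0 0 / 0 0 0 0 0 0 / 0 0 0 0 0 0 / 0 0 7 0 0 0
t=3: a0@(4,2) a1@(4,2) a2@(0,0) a3@(0,0) a4@(1,1) a5@(0,0) a6@(0,0) a7@(4,2) a8@(0,0) | pheromone: 8 0 0 0 0 0 / 0 2 0 0 0 0 / 0 0 0 0 0 0 / 0 0 0 0 0 0 / 0 0 9 0 0 0
t=4: a0@(4,2) a1@(4,2) a2@(0,0) a3@(0,0) a4@(0,0) a5@(0,0) a6@(0,0) a7@(4,2) a8@(0,0) | pheromone: 13 0 0 0 0 0 / 0 1 0 0 0 0 / 0 0 0 0 0 0 / 0 0 0 0 0 0 / 0 0 11 0 0 0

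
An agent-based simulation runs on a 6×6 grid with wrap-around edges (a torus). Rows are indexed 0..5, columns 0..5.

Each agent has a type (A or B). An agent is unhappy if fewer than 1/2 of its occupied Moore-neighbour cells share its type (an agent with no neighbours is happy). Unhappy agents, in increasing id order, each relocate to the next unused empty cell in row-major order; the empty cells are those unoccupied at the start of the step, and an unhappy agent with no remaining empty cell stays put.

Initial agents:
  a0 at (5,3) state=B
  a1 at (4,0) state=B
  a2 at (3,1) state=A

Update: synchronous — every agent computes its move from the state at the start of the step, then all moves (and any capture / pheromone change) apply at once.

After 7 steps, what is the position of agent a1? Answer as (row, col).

t=1: a0@(5,3):B a1@(0,0):B a2@(0,1):A
t=2: a0@(5,3):B a1@(0,2):B a2@(0,3):A
t=3: a0@(5,3):B a1@(0,2):B a2@(0,0):A
t=4: (unchanged — steady state)

(0, 2)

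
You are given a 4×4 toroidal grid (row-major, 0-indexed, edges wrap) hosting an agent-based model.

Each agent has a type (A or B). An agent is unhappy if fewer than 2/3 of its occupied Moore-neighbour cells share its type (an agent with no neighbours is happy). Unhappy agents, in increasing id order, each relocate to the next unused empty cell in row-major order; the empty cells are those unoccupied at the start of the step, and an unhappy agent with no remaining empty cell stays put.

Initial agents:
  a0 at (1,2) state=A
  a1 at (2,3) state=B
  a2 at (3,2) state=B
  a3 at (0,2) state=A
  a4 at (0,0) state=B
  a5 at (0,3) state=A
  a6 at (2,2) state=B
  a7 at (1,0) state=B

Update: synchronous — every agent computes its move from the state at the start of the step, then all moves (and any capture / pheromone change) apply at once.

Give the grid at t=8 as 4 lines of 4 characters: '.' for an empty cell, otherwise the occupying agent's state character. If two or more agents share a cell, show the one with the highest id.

A..B
..BB
.AAB
.B..

t=1: a0@(0,1):A a1@(2,3):B a2@(1,1):B a3@(0,2):A a4@(1,3):B a5@(2,0):A a6@(2,2):B a7@(1,0):B
t=2: a0@(0,0):A a1@(2,3):B a2@(0,3):B a3@(1,2):A a4@(2,1):B a5@(3,0):A a6@(2,2):B a7@(3,1):B
t=3: a0@(0,1):A a1@(0,2):B a2@(1,0):B a3@(1,1):A a4@(1,3):B a5@(2,0):A a6@(2,2):B a7@(3,2):B
t=4: a0@(0,0):A a1@(0,3):B a2@(1,2):B a3@(2,1):A a4@(1,3):B a5@(2,3):A a6@(2,2):B a7@(3,2):B
t=5: a0@(0,1):A a1@(0,3):B a2@(0,2):B a3@(1,0):A a4@(1,1):B a5@(2,0):A a6@(3,0):B a7@(3,1):B
t=6: a0@(0,0):A a1@(0,3):B a2@(0,2):B a3@(1,2):A a4@(1,3):B a5@(2,1):A a6@(2,2):B a7@(2,3):B
t=7: a0@(0,1):A a1@(1,0):B a2@(0,2):B a3@(1,1):A a4@(1,3):B a5@(2,0):A a6@(3,0):B a7@(2,3):B
t=8: a0@(0,0):A a1@(0,3):B a2@(1,2):B a3@(2,1):A a4@(1,3):B a5@(2,2):A a6@(3,1):B a7@(2,3):B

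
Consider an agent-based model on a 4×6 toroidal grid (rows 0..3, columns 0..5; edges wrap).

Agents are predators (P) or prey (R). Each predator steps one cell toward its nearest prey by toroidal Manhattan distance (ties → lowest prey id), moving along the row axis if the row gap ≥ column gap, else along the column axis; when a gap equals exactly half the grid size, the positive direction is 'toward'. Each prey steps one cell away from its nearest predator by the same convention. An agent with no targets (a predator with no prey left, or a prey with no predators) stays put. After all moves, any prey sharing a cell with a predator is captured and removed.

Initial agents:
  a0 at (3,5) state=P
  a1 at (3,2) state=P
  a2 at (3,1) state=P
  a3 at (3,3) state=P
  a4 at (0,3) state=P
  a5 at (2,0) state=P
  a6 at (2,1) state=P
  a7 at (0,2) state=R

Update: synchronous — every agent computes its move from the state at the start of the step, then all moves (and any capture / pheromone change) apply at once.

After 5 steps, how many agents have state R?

1

t=1: a0@(3,0):P a1@(0,2):P a2@(0,1):P a3@(0,3):P a4@(0,2):P a5@(3,0):P a6@(3,1):P a7@(1,2):R
t=2: a0@(0,0):P a1@(1,2):P a2@(1,1):P a3@(1,3):P a4@(1,2):P a5@(0,0):P a6@(0,1):P a7@(2,2):R
t=3: a0@(1,0):P a1@(2,2):P a2@(2,1):P a3@(2,3):P a4@(2,2):P a5@(1,0):P a6@(1,1):P a7@(3,2):R
t=4: a0@(2,0):P a1@(3,2):P a2@(3,1):P a3@(3,3):P a4@(3,2):P a5@(2,0):P a6@(2,1):P a7@(0,2):R
t=5: a0@(3,0):P a1@(0,2):P a2@(0,1):P a3@(0,3):P a4@(0,2):P a5@(3,0):P a6@(3,1):P a7@(1,2):R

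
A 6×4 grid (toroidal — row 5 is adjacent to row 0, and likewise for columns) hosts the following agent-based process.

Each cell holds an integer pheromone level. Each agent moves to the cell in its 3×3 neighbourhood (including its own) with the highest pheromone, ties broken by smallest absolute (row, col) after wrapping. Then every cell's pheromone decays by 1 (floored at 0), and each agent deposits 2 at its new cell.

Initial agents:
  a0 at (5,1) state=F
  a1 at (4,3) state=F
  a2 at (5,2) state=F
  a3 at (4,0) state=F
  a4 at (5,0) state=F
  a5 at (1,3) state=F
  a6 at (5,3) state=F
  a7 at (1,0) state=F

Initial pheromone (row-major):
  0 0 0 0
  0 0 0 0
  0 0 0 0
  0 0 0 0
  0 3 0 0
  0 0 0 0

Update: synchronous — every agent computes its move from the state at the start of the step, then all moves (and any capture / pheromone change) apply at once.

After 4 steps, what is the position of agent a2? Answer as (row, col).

t=1: a0@(4,1) a1@(3,0) a2@(4,1) a3@(4,1) a4@(4,1) a5@(0,0) a6@(0,0) a7@(0,0) | pheromone: 6 0 0 0 / 0 0 0 0 / 0 0 0 0 / 2 0 0 0 / 0 10 0 0 / 0 0 0 0
t=2: a0@(4,1) a1@(4,1) a2@(4,1) a3@(4,1) a4@(4,1) a5@(0,0) a6@(0,0) a7@(0,0) | pheromone: 11 0 0 0 / 0 0 0 0 / 0 0 0 0 / 1 0 0 0 / 0 19 0 0 / 0 0 0 0
t=3: a0@(4,1) a1@(4,1) a2@(4,1) a3@(4,1) a4@(4,1) a5@(0,0) a6@(0,0) a7@(0,0) | pheromone: 16 0 0 0 / 0 0 0 0 / 0 0 0 0 / 0 0 0 0 / 0 28 0 0 / 0 0 0 0
t=4: a0@(4,1) a1@(4,1) a2@(4,1) a3@(4,1) a4@(4,1) a5@(0,0) a6@(0,0) a7@(0,0) | pheromone: 21 0 0 0 / 0 0 0 0 / 0 0 0 0 / 0 0 0 0 / 0 37 0 0 / 0 0 0 0

(4, 1)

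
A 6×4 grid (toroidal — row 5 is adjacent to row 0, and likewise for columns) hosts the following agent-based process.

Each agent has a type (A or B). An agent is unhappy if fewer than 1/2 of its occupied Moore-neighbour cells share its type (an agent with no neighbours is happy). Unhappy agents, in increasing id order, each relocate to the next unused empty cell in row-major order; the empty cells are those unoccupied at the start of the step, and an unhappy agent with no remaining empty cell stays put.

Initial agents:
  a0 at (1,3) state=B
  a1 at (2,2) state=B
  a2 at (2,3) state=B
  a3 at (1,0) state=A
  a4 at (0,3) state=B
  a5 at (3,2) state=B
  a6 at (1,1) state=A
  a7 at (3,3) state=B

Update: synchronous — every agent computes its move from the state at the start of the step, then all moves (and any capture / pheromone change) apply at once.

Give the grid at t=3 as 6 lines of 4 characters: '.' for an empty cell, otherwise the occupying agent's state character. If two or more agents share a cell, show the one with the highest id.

.A.B
.A.B
..BB
..BB
....
....

t=1: a0@(1,3):B a1@(2,2):B a2@(2,3):B a3@(0,0):A a4@(0,3):B a5@(3,2):B a6@(1,1):A a7@(3,3):B
t=2: a0@(1,3):B a1@(2,2):B a2@(2,3):B a3@(0,1):A a4@(0,3):B a5@(3,2):B a6@(1,1):A a7@(3,3):B
t=3: (unchanged — steady state)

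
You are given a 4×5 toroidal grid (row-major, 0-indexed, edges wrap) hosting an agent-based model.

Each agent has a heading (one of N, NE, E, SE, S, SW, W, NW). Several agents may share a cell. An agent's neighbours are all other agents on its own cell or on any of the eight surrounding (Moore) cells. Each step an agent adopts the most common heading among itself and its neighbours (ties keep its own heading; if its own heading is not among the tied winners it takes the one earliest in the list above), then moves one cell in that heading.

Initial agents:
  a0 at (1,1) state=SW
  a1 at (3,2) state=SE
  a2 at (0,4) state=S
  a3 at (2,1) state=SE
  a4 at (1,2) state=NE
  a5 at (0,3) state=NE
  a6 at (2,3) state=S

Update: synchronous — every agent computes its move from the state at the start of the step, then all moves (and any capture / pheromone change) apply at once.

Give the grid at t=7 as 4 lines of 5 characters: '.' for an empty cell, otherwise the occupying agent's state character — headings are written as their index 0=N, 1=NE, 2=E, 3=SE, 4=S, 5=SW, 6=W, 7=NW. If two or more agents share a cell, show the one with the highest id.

.....
1..11
....1
.....

t=1: a0@(2,0):SW a1@(0,3):SE a2@(1,4):S a3@(3,2):SE a4@(0,3):NE a5@(3,4):NE a6@(3,3):S
t=2: a0@(3,4):SW a1@(1,4):SE a2@(2,4):S a3@(0,3):SE a4@(3,4):NE a5@(2,0):NE a6@(2,4):NE
t=3: a0@(2,0):NE a1@(2,0):SE a2@(1,0):NE a3@(1,4):SE a4@(2,0):NE a5@(1,1):NE a6@(1,0):NE
t=4: a0@(1,1):NE a1@(1,1):NE a2@(0,1):NE a3@(0,0):NE a4@(1,1):NE a5@(0,2):NE a6@(0,1):NE
t=5: a0@(0,2):NE a1@(0,2):NE a2@(3,2):NE a3@(3,1):NE a4@(0,2):NE a5@(3,3):NE a6@(3,2):NE
t=6: a0@(3,3):NE a1@(3,3):NE a2@(2,3):NE a3@(2,2):NE a4@(3,3):NE a5@(2,4):NE a6@(2,3):NE
t=7: a0@(2,4):NE a1@(2,4):NE a2@(1,4):NE a3@(1,3):NE a4@(2,4):NE a5@(1,0):NE a6@(1,4):NE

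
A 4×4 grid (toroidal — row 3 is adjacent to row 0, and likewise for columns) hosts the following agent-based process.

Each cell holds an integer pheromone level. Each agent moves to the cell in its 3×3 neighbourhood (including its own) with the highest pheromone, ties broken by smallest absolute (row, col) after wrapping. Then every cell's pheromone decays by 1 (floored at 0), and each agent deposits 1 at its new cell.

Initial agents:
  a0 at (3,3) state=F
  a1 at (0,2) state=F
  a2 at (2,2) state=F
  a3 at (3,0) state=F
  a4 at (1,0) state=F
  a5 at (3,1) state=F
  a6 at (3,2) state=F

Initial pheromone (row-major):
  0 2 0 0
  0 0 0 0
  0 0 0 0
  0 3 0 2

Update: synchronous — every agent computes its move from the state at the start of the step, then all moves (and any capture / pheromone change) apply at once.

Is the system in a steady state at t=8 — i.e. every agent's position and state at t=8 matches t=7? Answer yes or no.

t=1: a0@(3,3) a1@(3,1) a2@(3,1) a3@(3,1) a4@(0,1) a5@(3,1) a6@(3,1) | pheromone: 0 2 0 0 / 0 0 0 0 / 0 0 0 0 / 0 7 0 2
t=2: a0@(3,3) a1@(3,1) a2@(3,1) a3@(3,1) a4@(3,1) a5@(3,1) a6@(3,1) | pheromone: 0 1 0 0 / 0 0 0 0 / 0 0 0 0 / 0 12 0 2
t=3: a0@(3,3) a1@(3,1) a2@(3,1) a3@(3,1) a4@(3,1) a5@(3,1) a6@(3,1) | pheromone: 0 0 0 0 / 0 0 0 0 / 0 0 0 0 / 0 17 0 2
t=4: a0@(3,3) a1@(3,1) a2@(3,1) a3@(3,1) a4@(3,1) a5@(3,1) a6@(3,1) | pheromone: 0 0 0 0 / 0 0 0 0 / 0 0 0 0 / 0 22 0 2
t=5: a0@(3,3) a1@(3,1) a2@(3,1) a3@(3,1) a4@(3,1) a5@(3,1) a6@(3,1) | pheromone: 0 0 0 0 / 0 0 0 0 / 0 0 0 0 / 0 27 0 2
t=6: a0@(3,3) a1@(3,1) a2@(3,1) a3@(3,1) a4@(3,1) a5@(3,1) a6@(3,1) | pheromone: 0 0 0 0 / 0 0 0 0 / 0 0 0 0 / 0 32 0 2
t=7: a0@(3,3) a1@(3,1) a2@(3,1) a3@(3,1) a4@(3,1) a5@(3,1) a6@(3,1) | pheromone: 0 0 0 0 / 0 0 0 0 / 0 0 0 0 / 0 37 0 2
t=8: a0@(3,3) a1@(3,1) a2@(3,1) a3@(3,1) a4@(3,1) a5@(3,1) a6@(3,1) | pheromone: 0 0 0 0 / 0 0 0 0 / 0 0 0 0 / 0 42 0 2

yes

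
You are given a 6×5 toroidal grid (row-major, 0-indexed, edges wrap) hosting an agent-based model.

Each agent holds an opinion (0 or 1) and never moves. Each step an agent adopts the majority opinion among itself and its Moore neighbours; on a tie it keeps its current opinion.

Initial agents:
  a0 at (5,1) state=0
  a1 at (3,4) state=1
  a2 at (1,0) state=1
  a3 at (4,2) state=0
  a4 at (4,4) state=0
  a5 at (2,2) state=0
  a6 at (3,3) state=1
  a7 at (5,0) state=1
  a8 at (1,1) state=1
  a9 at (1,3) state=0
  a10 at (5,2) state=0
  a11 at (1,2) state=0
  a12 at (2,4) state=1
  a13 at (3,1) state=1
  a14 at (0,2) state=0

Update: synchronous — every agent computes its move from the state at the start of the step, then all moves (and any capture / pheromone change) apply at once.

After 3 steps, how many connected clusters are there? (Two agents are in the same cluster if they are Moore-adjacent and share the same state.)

t=1: a0@(5,1):0 a1@(3,4):1 a2@(1,0):1 a3@(4,2):0 a4@(4,4):1 a5@(2,2):0 a6@(3,3):1 a7@(5,0):0 a8@(1,1):0 a9@(1,3):0 a10@(5,2):0 a11@(1,2):0 a12@(2,4):1 a13@(3,1):0 a14@(0,2):0
t=2: (unchanged — steady state)

2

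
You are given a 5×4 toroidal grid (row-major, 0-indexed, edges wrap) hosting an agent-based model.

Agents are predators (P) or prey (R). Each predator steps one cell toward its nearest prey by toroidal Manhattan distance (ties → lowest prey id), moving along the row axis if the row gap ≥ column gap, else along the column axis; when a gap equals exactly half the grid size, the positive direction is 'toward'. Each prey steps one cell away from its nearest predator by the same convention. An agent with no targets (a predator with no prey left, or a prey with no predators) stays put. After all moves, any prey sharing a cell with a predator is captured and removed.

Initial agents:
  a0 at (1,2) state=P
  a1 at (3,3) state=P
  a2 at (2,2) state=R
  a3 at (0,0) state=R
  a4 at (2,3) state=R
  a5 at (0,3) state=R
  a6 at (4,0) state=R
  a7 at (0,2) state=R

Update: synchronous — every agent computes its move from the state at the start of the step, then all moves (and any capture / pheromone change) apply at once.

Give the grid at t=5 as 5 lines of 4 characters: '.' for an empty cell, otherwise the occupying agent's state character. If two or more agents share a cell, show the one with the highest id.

....
..P.
..R.
..R.
...R

t=1: a0@(2,2):P a1@(2,3):P a2@(3,2):R a3@(0,3):R a4@(1,3):R a5@(4,3):R a6@(0,0):R a7@(4,2):R
t=2: a0@(3,2):P a1@(1,3):P a2@(4,2):R a3@(4,3):R a4@(0,3):R a5@(0,3):R a6@(4,0):R a7@(0,2):R
t=3: a0@(4,2):P a1@(0,3):P a2@(0,2):R a4@(4,3):R a5@(4,3):R a6@(4,3):R a7@(1,2):R
t=4: a0@(0,2):P a1@(0,2):P a2@(1,2):R a4@(4,0):R a5@(4,0):R a6@(4,0):R a7@(2,2):R
t=5: a0@(1,2):P a1@(1,2):P a2@(2,2):R a4@(4,3):R a5@(4,3):R a6@(4,3):R a7@(3,2):R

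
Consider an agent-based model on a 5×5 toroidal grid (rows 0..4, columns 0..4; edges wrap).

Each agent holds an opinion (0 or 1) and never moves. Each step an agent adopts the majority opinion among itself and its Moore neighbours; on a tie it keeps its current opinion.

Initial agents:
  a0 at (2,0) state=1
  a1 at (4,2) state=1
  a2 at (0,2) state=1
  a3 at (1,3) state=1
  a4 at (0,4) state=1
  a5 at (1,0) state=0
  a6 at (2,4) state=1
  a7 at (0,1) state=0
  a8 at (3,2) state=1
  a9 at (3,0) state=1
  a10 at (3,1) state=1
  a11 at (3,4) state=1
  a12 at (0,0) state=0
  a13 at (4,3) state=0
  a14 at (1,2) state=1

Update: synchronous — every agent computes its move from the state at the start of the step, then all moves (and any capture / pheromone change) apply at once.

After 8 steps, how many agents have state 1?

t=1: a0@(2,0):1 a1@(4,2):1 a2@(0,2):1 a3@(1,3):1 a4@(0,4):0 a5@(1,0):0 a6@(2,4):1 a7@(0,1):0 a8@(3,2):1 a9@(3,0):1 a10@(3,1):1 a11@(3,4):1 a12@(0,0):0 a13@(4,3):1 a14@(1,2):1
t=2: (unchanged — steady state)

11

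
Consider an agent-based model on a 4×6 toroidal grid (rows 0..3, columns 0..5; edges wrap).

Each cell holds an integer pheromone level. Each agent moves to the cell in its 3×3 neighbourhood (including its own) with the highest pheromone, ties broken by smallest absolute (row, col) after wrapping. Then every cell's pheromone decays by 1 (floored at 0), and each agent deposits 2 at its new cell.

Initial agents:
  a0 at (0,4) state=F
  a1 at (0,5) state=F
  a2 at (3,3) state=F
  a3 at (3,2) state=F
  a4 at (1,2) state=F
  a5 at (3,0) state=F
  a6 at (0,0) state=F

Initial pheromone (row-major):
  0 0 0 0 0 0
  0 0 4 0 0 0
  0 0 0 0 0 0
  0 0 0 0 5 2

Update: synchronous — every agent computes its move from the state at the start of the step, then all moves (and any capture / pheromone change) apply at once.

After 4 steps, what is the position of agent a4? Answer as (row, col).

(1, 2)

t=1: a0@(3,4) a1@(3,4) a2@(3,4) a3@(0,1) a4@(1,2) a5@(3,5) a6@(3,5) | pheromone: 0 2 0 0 0 0 / 0 0 5 0 0 0 / 0 0 0 0 0 0 / 0 0 0 0 10 5
t=2: a0@(3,4) a1@(3,4) a2@(3,4) a3@(1,2) a4@(1,2) a5@(3,4) a6@(3,4) | pheromone: 0 1 0 0 0 0 / 0 0 8 0 0 0 / 0 0 0 0 0 0 / 0 0 0 0 19 4
t=3: a0@(3,4) a1@(3,4) a2@(3,4) a3@(1,2) a4@(1,2) a5@(3,4) a6@(3,4) | pheromone: 0 0 0 0 0 0 / 0 0 11 0 0 0 / 0 0 0 0 0 0 / 0 0 0 0 28 3
t=4: a0@(3,4) a1@(3,4) a2@(3,4) a3@(1,2) a4@(1,2) a5@(3,4) a6@(3,4) | pheromone: 0 0 0 0 0 0 / 0 0 14 0 0 0 / 0 0 0 0 0 0 / 0 0 0 0 37 2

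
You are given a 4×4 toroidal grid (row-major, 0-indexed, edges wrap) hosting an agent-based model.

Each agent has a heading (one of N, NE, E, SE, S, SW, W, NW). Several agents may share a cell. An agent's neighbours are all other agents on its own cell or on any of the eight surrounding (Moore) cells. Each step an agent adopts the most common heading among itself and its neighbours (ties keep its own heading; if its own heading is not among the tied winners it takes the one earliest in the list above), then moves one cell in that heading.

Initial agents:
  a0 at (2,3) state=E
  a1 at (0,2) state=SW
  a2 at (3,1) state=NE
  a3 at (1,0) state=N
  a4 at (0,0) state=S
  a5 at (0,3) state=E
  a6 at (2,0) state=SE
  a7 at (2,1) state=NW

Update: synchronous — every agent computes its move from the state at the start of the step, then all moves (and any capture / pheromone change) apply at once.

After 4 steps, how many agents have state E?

8

t=1: a0@(2,0):E a1@(1,1):SW a2@(2,2):NE a3@(1,1):E a4@(1,0):S a5@(0,0):E a6@(3,1):SE a7@(1,0):NW
t=2: a0@(2,1):E a1@(1,2):E a2@(1,3):NE a3@(1,2):E a4@(1,1):E a5@(0,1):E a6@(3,2):E a7@(1,1):E
t=3: a0@(2,2):E a1@(1,3):E a2@(1,0):E a3@(1,3):E a4@(1,2):E a5@(0,2):E a6@(3,3):E a7@(1,2):E
t=4: a0@(2,3):E a1@(1,0):E a2@(1,1):E a3@(1,0):E a4@(1,3):E a5@(0,3):E a6@(3,0):E a7@(1,3):E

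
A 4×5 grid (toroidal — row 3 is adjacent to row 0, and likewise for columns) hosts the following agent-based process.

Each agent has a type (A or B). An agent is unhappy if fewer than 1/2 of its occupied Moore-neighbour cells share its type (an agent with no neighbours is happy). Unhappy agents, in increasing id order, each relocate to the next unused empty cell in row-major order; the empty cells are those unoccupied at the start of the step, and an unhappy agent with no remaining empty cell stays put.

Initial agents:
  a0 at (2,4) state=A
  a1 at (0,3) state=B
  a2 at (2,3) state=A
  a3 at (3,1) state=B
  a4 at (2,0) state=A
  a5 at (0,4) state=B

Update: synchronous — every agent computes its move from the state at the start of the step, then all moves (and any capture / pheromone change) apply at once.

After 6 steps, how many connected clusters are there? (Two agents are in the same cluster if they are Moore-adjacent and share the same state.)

t=1: a0@(2,4):A a1@(0,3):B a2@(2,3):A a3@(0,0):B a4@(2,0):A a5@(0,4):B
t=2: (unchanged — steady state)

2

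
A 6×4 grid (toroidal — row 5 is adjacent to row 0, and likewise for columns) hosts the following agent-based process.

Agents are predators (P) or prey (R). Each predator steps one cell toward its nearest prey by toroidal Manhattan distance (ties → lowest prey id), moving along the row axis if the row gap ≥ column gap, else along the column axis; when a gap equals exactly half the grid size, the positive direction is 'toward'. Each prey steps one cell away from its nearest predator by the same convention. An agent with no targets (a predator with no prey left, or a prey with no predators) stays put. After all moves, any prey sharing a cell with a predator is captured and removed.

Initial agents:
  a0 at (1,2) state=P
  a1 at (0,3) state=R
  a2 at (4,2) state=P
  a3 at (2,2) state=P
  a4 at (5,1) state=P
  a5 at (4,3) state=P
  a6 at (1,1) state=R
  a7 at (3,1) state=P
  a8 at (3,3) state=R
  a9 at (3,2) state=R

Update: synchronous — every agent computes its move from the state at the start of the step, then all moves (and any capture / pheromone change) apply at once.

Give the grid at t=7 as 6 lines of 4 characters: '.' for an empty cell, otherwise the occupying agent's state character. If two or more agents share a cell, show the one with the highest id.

t=1: a0@(1,1):P a1@(5,3):R a2@(3,2):P a3@(3,2):P a4@(0,1):P a5@(3,3):P a6@(1,0):R a7@(3,2):P a8@(2,3):R a9@(2,2):R
t=2: a0@(1,0):P a1@(0,3):R a2@(2,2):P a3@(2,2):P a4@(1,1):P a5@(2,3):P a6@(1,3):R a7@(2,2):P a8@(1,3):R a9@(1,2):R
t=3: a0@(1,3):P a1@(5,3):R a2@(1,2):P a3@(1,2):P a4@(1,2):P a5@(1,3):P a7@(1,2):P a9@(0,2):R
t=4: a0@(0,3):P a1@(4,3):R a2@(0,2):P a3@(0,2):P a4@(0,2):P a5@(0,3):P a7@(0,2):P a9@(5,2):R
t=5: a0@(5,3):P a1@(3,3):R a2@(5,2):P a3@(5,2):P a4@(5,2):P a5@(5,3):P a7@(5,2):P a9@(4,2):R
t=6: a0@(4,3):P a1@(2,3):R a2@(4,2):P a3@(4,2):P a4@(4,2):P a5@(4,3):P a7@(4,2):P a9@(3,2):R
t=7: a0@(3,3):P a1@(1,3):R a2@(3,2):P a3@(3,2):P a4@(3,2):P a5@(3,3):P a7@(3,2):P a9@(2,2):R

....
...R
..R.
..PP
....
....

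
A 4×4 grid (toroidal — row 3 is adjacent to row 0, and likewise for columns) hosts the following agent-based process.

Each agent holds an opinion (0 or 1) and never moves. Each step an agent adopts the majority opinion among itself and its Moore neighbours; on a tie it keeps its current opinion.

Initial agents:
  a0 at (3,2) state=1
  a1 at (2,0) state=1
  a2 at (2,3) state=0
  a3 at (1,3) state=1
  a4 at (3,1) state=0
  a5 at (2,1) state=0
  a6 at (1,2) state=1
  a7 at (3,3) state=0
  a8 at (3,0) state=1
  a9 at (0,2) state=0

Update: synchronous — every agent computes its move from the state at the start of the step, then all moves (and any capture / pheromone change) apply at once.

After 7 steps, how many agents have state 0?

10

t=1: a0@(3,2):0 a1@(2,0):0 a2@(2,3):1 a3@(1,3):1 a4@(3,1):0 a5@(2,1):1 a6@(1,2):0 a7@(3,3):0 a8@(3,0):0 a9@(0,2):0
t=2: a0@(3,2):0 a1@(2,0):0 a2@(2,3):0 a3@(1,3):0 a4@(3,1):0 a5@(2,1):0 a6@(1,2):1 a7@(3,3):0 a8@(3,0):0 a9@(0,2):0
t=3: a0@(3,2):0 a1@(2,0):0 a2@(2,3):0 a3@(1,3):0 a4@(3,1):0 a5@(2,1):0 a6@(1,2):0 a7@(3,3):0 a8@(3,0):0 a9@(0,2):0
t=4: (unchanged — steady state)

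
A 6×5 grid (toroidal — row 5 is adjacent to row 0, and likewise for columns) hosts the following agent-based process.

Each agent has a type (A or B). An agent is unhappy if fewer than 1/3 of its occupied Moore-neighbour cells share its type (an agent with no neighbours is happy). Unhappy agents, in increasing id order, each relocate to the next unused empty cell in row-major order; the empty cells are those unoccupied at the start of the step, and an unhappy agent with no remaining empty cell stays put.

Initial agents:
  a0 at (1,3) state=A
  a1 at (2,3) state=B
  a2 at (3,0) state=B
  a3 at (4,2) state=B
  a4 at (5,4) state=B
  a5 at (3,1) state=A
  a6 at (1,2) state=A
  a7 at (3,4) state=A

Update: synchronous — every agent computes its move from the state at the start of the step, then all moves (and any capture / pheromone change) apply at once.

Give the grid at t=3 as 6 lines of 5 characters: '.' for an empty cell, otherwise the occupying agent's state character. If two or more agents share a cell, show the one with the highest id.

BB.AA
B.AA.
.....
.....
.....
....B

t=1: a0@(1,3):A a1@(0,0):B a2@(0,1):B a3@(0,2):B a4@(5,4):B a5@(0,3):A a6@(1,2):A a7@(0,4):A
t=2: a0@(1,3):A a1@(0,0):B a2@(0,1):B a3@(1,0):B a4@(5,4):B a5@(0,3):A a6@(1,2):A a7@(0,4):A
t=3: (unchanged — steady state)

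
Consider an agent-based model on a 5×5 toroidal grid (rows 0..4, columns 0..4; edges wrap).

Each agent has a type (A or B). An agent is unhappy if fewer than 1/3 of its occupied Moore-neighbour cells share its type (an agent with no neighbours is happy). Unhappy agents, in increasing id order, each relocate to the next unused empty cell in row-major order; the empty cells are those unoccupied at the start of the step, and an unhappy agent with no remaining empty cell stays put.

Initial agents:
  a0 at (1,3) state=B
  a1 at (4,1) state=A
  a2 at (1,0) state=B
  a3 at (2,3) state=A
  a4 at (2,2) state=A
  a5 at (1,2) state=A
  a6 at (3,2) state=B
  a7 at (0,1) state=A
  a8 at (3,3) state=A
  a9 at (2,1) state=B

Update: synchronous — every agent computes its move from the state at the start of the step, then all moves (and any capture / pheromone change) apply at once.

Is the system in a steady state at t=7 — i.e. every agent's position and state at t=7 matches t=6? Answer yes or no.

no

t=1: a0@(0,0):B a1@(4,1):A a2@(1,0):B a3@(2,3):A a4@(2,2):A a5@(1,2):A a6@(0,2):B a7@(0,1):A a8@(3,3):A a9@(2,1):B
t=2: a0@(0,0):B a1@(4,1):A a2@(1,0):B a3@(2,3):A a4@(2,2):A a5@(1,2):A a6@(0,3):B a7@(0,1):A a8@(3,3):A a9@(2,1):B
t=3: a0@(0,0):B a1@(4,1):A a2@(1,0):B a3@(2,3):A a4@(2,2):A a5@(1,2):A a6@(0,2):B a7@(0,1):A a8@(3,3):A a9@(2,1):B
t=4: a0@(0,0):B a1@(4,1):A a2@(1,0):B a3@(2,3):A a4@(2,2):A a5@(1,2):A a6@(0,3):B a7@(0,1):A a8@(3,3):A a9@(2,1):B
t=5: a0@(0,0):B a1@(4,1):A a2@(1,0):B a3@(2,3):A a4@(2,2):A a5@(1,2):A a6@(0,2):B a7@(0,1):A a8@(3,3):A a9@(2,1):B
t=6: a0@(0,0):B a1@(4,1):A a2@(1,0):B a3@(2,3):A a4@(2,2):A a5@(1,2):A a6@(0,3):B a7@(0,1):A a8@(3,3):A a9@(2,1):B
t=7: a0@(0,0):B a1@(4,1):A a2@(1,0):B a3@(2,3):A a4@(2,2):A a5@(1,2):A a6@(0,2):B a7@(0,1):A a8@(3,3):A a9@(2,1):B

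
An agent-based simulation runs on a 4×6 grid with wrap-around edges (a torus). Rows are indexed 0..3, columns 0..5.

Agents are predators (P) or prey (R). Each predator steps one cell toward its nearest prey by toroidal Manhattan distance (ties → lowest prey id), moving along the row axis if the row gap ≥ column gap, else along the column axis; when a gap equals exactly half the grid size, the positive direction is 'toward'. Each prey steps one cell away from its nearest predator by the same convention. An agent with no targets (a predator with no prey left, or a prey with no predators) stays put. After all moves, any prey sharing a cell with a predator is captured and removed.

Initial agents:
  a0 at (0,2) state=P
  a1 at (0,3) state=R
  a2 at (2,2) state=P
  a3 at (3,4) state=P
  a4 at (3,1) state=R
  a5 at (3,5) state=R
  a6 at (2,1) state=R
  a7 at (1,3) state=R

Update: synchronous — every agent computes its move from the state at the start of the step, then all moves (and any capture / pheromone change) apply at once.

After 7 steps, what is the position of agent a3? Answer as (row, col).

(3, 5)

t=1: a0@(0,3):P a1@(0,4):R a2@(2,1):P a3@(3,5):P a5@(3,0):R a6@(2,0):R a7@(2,3):R
t=2: a0@(0,4):P a1@(0,5):R a2@(2,0):P a3@(3,0):P a5@(3,1):R a6@(2,5):R a7@(1,3):R
t=3: a0@(0,5):P a1@(0,0):R a2@(2,5):P a3@(3,1):P a5@(3,2):R a6@(2,4):R a7@(2,3):R
t=4: a0@(0,0):P a1@(0,1):R a2@(2,4):P a3@(3,2):P a5@(3,3):R a6@(2,3):R a7@(2,2):R
t=5: a0@(0,1):P a1@(0,2):R a2@(2,3):P a3@(3,3):P a5@(3,4):R a6@(2,2):R a7@(1,2):R
t=6: a0@(0,2):P a1@(0,3):R a2@(2,2):P a3@(3,4):P a5@(3,5):R a6@(2,1):R
t=7: a0@(0,3):P a1@(0,4):R a2@(2,1):P a3@(3,5):P a5@(3,0):R a6@(2,0):R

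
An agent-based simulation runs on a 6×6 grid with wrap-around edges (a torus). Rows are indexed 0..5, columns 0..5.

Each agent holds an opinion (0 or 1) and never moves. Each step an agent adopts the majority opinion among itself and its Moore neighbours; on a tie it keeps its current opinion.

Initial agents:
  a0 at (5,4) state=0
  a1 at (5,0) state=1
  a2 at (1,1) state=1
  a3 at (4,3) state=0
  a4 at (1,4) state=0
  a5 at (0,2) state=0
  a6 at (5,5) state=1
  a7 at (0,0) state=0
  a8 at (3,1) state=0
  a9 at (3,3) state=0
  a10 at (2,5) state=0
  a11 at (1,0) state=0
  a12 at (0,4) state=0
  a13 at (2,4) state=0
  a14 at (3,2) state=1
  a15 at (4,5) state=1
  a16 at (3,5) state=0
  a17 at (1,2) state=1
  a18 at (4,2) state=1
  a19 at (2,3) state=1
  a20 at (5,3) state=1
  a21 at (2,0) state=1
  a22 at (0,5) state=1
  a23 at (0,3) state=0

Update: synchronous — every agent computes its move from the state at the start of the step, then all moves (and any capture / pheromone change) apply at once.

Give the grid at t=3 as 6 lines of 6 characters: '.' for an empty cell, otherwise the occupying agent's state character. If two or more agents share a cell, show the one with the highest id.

1.1000
011.0.
0..100
.110.0
..10.1
1..001

t=1: a0@(5,4):0 a1@(5,0):1 a2@(1,1):1 a3@(4,3):0 a4@(1,4):0 a5@(0,2):1 a6@(5,5):1 a7@(0,0):1 a8@(3,1):1 a9@(3,3):0 a10@(2,5):0 a11@(1,0):0 a12@(0,4):0 a13@(2,4):0 a14@(3,2):1 a15@(4,5):1 a16@(3,5):0 a17@(1,2):1 a18@(4,2):1 a19@(2,3):1 a20@(5,3):0 a21@(2,0):0 a22@(0,5):0 a23@(0,3):0
t=2: (unchanged — steady state)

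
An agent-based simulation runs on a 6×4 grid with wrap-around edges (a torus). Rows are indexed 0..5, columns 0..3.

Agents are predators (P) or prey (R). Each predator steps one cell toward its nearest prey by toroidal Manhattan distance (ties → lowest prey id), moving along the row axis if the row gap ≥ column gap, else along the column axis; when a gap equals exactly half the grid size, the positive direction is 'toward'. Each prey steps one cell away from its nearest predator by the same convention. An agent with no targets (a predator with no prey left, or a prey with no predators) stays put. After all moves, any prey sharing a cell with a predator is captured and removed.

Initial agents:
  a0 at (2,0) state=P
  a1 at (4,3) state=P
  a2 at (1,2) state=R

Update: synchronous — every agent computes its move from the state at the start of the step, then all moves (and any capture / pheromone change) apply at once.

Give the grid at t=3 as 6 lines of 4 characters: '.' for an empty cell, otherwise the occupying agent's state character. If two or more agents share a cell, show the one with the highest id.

t=1: a0@(2,1):P a1@(5,3):P a2@(1,1):R
t=2: a0@(1,1):P a1@(0,3):P a2@(0,1):R
t=3: a0@(0,1):P a1@(0,0):P a2@(5,1):R

PP..
....
....
....
....
.R..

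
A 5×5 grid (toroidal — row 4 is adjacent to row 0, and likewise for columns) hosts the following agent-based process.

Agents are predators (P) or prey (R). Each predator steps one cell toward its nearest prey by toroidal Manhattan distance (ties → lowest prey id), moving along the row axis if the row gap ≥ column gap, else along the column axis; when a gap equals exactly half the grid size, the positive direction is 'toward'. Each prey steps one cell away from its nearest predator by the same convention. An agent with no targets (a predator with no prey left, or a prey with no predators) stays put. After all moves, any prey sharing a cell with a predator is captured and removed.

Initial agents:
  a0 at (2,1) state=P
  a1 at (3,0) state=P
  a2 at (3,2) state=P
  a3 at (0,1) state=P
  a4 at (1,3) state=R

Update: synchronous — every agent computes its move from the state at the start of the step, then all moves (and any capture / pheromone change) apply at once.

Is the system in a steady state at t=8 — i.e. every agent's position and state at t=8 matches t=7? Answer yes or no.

yes

t=1: a0@(2,2):P a1@(2,0):P a2@(2,2):P a3@(0,2):P a4@(1,4):R
t=2: a0@(2,3):P a1@(1,0):P a2@(2,3):P a3@(0,3):P a4@(0,4):R
t=3: a0@(1,3):P a1@(0,0):P a2@(1,3):P a3@(0,4):P
t=4: (unchanged — steady state)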